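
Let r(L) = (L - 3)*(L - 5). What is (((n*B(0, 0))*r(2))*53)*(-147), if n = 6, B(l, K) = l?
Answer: 0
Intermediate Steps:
r(L) = (-5 + L)*(-3 + L) (r(L) = (-3 + L)*(-5 + L) = (-5 + L)*(-3 + L))
(((n*B(0, 0))*r(2))*53)*(-147) = (((6*0)*(15 + 2**2 - 8*2))*53)*(-147) = ((0*(15 + 4 - 16))*53)*(-147) = ((0*3)*53)*(-147) = (0*53)*(-147) = 0*(-147) = 0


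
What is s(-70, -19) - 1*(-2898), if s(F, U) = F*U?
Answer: 4228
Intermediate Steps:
s(-70, -19) - 1*(-2898) = -70*(-19) - 1*(-2898) = 1330 + 2898 = 4228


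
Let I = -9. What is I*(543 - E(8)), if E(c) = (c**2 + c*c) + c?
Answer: -3663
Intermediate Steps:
E(c) = c + 2*c**2 (E(c) = (c**2 + c**2) + c = 2*c**2 + c = c + 2*c**2)
I*(543 - E(8)) = -9*(543 - 8*(1 + 2*8)) = -9*(543 - 8*(1 + 16)) = -9*(543 - 8*17) = -9*(543 - 1*136) = -9*(543 - 136) = -9*407 = -3663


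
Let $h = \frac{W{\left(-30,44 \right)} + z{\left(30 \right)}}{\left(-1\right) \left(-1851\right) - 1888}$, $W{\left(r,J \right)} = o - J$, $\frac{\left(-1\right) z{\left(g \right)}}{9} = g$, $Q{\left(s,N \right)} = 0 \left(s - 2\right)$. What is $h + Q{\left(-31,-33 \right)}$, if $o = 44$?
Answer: $\frac{270}{37} \approx 7.2973$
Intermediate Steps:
$Q{\left(s,N \right)} = 0$ ($Q{\left(s,N \right)} = 0 \left(-2 + s\right) = 0$)
$z{\left(g \right)} = - 9 g$
$W{\left(r,J \right)} = 44 - J$
$h = \frac{270}{37}$ ($h = \frac{\left(44 - 44\right) - 270}{\left(-1\right) \left(-1851\right) - 1888} = \frac{\left(44 - 44\right) - 270}{1851 - 1888} = \frac{0 - 270}{-37} = \left(-270\right) \left(- \frac{1}{37}\right) = \frac{270}{37} \approx 7.2973$)
$h + Q{\left(-31,-33 \right)} = \frac{270}{37} + 0 = \frac{270}{37}$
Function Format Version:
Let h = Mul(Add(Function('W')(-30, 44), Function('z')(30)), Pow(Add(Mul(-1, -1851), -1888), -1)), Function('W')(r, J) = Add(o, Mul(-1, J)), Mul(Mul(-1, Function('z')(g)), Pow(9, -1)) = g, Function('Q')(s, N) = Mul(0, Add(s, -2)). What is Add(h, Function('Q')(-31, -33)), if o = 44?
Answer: Rational(270, 37) ≈ 7.2973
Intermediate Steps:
Function('Q')(s, N) = 0 (Function('Q')(s, N) = Mul(0, Add(-2, s)) = 0)
Function('z')(g) = Mul(-9, g)
Function('W')(r, J) = Add(44, Mul(-1, J))
h = Rational(270, 37) (h = Mul(Add(Add(44, Mul(-1, 44)), Mul(-9, 30)), Pow(Add(Mul(-1, -1851), -1888), -1)) = Mul(Add(Add(44, -44), -270), Pow(Add(1851, -1888), -1)) = Mul(Add(0, -270), Pow(-37, -1)) = Mul(-270, Rational(-1, 37)) = Rational(270, 37) ≈ 7.2973)
Add(h, Function('Q')(-31, -33)) = Add(Rational(270, 37), 0) = Rational(270, 37)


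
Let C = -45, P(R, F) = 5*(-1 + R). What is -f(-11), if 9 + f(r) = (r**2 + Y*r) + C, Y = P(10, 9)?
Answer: 428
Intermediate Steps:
P(R, F) = -5 + 5*R
Y = 45 (Y = -5 + 5*10 = -5 + 50 = 45)
f(r) = -54 + r**2 + 45*r (f(r) = -9 + ((r**2 + 45*r) - 45) = -9 + (-45 + r**2 + 45*r) = -54 + r**2 + 45*r)
-f(-11) = -(-54 + (-11)**2 + 45*(-11)) = -(-54 + 121 - 495) = -1*(-428) = 428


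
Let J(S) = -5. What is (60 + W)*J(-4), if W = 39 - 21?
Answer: -390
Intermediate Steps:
W = 18
(60 + W)*J(-4) = (60 + 18)*(-5) = 78*(-5) = -390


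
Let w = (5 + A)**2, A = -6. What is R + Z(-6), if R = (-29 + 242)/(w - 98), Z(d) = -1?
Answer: -310/97 ≈ -3.1959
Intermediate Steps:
w = 1 (w = (5 - 6)**2 = (-1)**2 = 1)
R = -213/97 (R = (-29 + 242)/(1 - 98) = 213/(-97) = 213*(-1/97) = -213/97 ≈ -2.1959)
R + Z(-6) = -213/97 - 1 = -310/97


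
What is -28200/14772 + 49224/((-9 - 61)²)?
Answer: 1752848/215425 ≈ 8.1367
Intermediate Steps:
-28200/14772 + 49224/((-9 - 61)²) = -28200*1/14772 + 49224/((-70)²) = -2350/1231 + 49224/4900 = -2350/1231 + 49224*(1/4900) = -2350/1231 + 1758/175 = 1752848/215425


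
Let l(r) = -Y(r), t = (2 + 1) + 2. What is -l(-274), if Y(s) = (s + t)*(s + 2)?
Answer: 73168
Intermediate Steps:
t = 5 (t = 3 + 2 = 5)
Y(s) = (2 + s)*(5 + s) (Y(s) = (s + 5)*(s + 2) = (5 + s)*(2 + s) = (2 + s)*(5 + s))
l(r) = -10 - r² - 7*r (l(r) = -(10 + r² + 7*r) = -10 - r² - 7*r)
-l(-274) = -(-10 - 1*(-274)² - 7*(-274)) = -(-10 - 1*75076 + 1918) = -(-10 - 75076 + 1918) = -1*(-73168) = 73168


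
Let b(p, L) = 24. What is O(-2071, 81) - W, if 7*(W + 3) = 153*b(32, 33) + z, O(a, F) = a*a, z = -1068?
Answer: 4288672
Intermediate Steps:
O(a, F) = a²
W = 369 (W = -3 + (153*24 - 1068)/7 = -3 + (3672 - 1068)/7 = -3 + (⅐)*2604 = -3 + 372 = 369)
O(-2071, 81) - W = (-2071)² - 1*369 = 4289041 - 369 = 4288672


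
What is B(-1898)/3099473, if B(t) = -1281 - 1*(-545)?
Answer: -736/3099473 ≈ -0.00023746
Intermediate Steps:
B(t) = -736 (B(t) = -1281 + 545 = -736)
B(-1898)/3099473 = -736/3099473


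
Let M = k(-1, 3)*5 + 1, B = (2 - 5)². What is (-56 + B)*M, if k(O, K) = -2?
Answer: 423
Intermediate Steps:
B = 9 (B = (-3)² = 9)
M = -9 (M = -2*5 + 1 = -10 + 1 = -9)
(-56 + B)*M = (-56 + 9)*(-9) = -47*(-9) = 423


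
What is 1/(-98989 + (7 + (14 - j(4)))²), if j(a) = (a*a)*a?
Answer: -1/97140 ≈ -1.0294e-5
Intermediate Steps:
j(a) = a³ (j(a) = a²*a = a³)
1/(-98989 + (7 + (14 - j(4)))²) = 1/(-98989 + (7 + (14 - 1*4³))²) = 1/(-98989 + (7 + (14 - 1*64))²) = 1/(-98989 + (7 + (14 - 64))²) = 1/(-98989 + (7 - 50)²) = 1/(-98989 + (-43)²) = 1/(-98989 + 1849) = 1/(-97140) = -1/97140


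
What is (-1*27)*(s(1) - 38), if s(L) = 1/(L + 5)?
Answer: 2043/2 ≈ 1021.5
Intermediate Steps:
s(L) = 1/(5 + L)
(-1*27)*(s(1) - 38) = (-1*27)*(1/(5 + 1) - 38) = -27*(1/6 - 38) = -27*(-227/6) = 2043/2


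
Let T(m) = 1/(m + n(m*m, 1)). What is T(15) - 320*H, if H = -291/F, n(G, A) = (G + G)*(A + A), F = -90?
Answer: -315573/305 ≈ -1034.7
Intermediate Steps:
n(G, A) = 4*A*G (n(G, A) = (2*G)*(2*A) = 4*A*G)
T(m) = 1/(m + 4*m²) (T(m) = 1/(m + 4*1*(m*m)) = 1/(m + 4*1*m²) = 1/(m + 4*m²))
H = 97/30 (H = -291/(-90) = -291*(-1/90) = 97/30 ≈ 3.2333)
T(15) - 320*H = 1/(15*(1 + 4*15)) - 320*97/30 = 1/(15*(1 + 60)) - 3104/3 = (1/15)/61 - 3104/3 = (1/15)*(1/61) - 3104/3 = 1/915 - 3104/3 = -315573/305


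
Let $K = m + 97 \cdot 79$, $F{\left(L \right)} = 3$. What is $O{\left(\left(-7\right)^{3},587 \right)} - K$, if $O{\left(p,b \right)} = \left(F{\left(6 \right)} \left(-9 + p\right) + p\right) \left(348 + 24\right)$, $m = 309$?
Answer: $-528400$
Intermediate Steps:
$K = 7972$ ($K = 309 + 97 \cdot 79 = 309 + 7663 = 7972$)
$O{\left(p,b \right)} = -10044 + 1488 p$ ($O{\left(p,b \right)} = \left(3 \left(-9 + p\right) + p\right) \left(348 + 24\right) = \left(\left(-27 + 3 p\right) + p\right) 372 = \left(-27 + 4 p\right) 372 = -10044 + 1488 p$)
$O{\left(\left(-7\right)^{3},587 \right)} - K = \left(-10044 + 1488 \left(-7\right)^{3}\right) - 7972 = \left(-10044 + 1488 \left(-343\right)\right) - 7972 = \left(-10044 - 510384\right) - 7972 = -520428 - 7972 = -528400$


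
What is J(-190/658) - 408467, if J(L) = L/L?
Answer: -408466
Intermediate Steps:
J(L) = 1
J(-190/658) - 408467 = 1 - 408467 = -408466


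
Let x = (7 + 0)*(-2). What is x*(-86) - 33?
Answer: 1171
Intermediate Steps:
x = -14 (x = 7*(-2) = -14)
x*(-86) - 33 = -14*(-86) - 33 = 1204 - 33 = 1171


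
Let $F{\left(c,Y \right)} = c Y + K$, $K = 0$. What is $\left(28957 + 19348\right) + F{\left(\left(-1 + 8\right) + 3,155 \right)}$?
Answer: $49855$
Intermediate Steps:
$F{\left(c,Y \right)} = Y c$ ($F{\left(c,Y \right)} = c Y + 0 = Y c + 0 = Y c$)
$\left(28957 + 19348\right) + F{\left(\left(-1 + 8\right) + 3,155 \right)} = \left(28957 + 19348\right) + 155 \left(\left(-1 + 8\right) + 3\right) = 48305 + 155 \left(7 + 3\right) = 48305 + 155 \cdot 10 = 48305 + 1550 = 49855$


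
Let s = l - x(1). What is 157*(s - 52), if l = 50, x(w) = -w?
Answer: -157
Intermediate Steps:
s = 51 (s = 50 - (-1) = 50 - 1*(-1) = 50 + 1 = 51)
157*(s - 52) = 157*(51 - 52) = 157*(-1) = -157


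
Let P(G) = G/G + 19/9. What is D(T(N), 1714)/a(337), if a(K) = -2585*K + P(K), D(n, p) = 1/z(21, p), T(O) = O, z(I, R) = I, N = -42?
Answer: -3/54881939 ≈ -5.4663e-8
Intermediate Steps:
P(G) = 28/9 (P(G) = 1 + 19*(1/9) = 1 + 19/9 = 28/9)
D(n, p) = 1/21
a(K) = 28/9 - 2585*K (a(K) = -2585*K + 28/9 = 28/9 - 2585*K)
D(T(N), 1714)/a(337) = 1/(21*(28/9 - 2585*337)) = 1/(21*(28/9 - 871145)) = 1/(21*(-7840277/9)) = (1/21)*(-9/7840277) = -3/54881939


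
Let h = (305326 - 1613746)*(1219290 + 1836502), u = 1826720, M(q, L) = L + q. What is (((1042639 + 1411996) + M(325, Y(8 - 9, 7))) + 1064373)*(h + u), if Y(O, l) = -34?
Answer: -14071063769021514080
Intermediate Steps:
h = -3998259368640 (h = -1308420*3055792 = -3998259368640)
(((1042639 + 1411996) + M(325, Y(8 - 9, 7))) + 1064373)*(h + u) = (((1042639 + 1411996) + (-34 + 325)) + 1064373)*(-3998259368640 + 1826720) = ((2454635 + 291) + 1064373)*(-3998257541920) = (2454926 + 1064373)*(-3998257541920) = 3519299*(-3998257541920) = -14071063769021514080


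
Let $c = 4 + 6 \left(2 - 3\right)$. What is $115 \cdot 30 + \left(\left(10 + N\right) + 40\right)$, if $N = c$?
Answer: $3498$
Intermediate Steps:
$c = -2$ ($c = 4 + 6 \left(-1\right) = 4 - 6 = -2$)
$N = -2$
$115 \cdot 30 + \left(\left(10 + N\right) + 40\right) = 115 \cdot 30 + \left(\left(10 - 2\right) + 40\right) = 3450 + \left(8 + 40\right) = 3450 + 48 = 3498$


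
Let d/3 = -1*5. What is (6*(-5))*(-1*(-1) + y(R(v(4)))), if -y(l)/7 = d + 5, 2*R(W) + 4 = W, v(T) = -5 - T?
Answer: -2130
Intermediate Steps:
d = -15 (d = 3*(-1*5) = 3*(-5) = -15)
R(W) = -2 + W/2
y(l) = 70 (y(l) = -7*(-15 + 5) = -7*(-10) = 70)
(6*(-5))*(-1*(-1) + y(R(v(4)))) = (6*(-5))*(-1*(-1) + 70) = -30*(1 + 70) = -30*71 = -2130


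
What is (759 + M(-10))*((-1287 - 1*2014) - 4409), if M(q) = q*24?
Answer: -4001490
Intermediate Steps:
M(q) = 24*q
(759 + M(-10))*((-1287 - 1*2014) - 4409) = (759 + 24*(-10))*((-1287 - 1*2014) - 4409) = (759 - 240)*((-1287 - 2014) - 4409) = 519*(-3301 - 4409) = 519*(-7710) = -4001490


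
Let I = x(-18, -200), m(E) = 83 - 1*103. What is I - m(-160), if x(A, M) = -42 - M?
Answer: 178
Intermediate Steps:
m(E) = -20 (m(E) = 83 - 103 = -20)
I = 158 (I = -42 - 1*(-200) = -42 + 200 = 158)
I - m(-160) = 158 - 1*(-20) = 158 + 20 = 178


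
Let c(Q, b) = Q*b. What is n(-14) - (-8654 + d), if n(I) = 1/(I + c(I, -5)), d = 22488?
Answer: -774703/56 ≈ -13834.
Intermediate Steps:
n(I) = -1/(4*I) (n(I) = 1/(I + I*(-5)) = 1/(I - 5*I) = 1/(-4*I) = -1/(4*I))
n(-14) - (-8654 + d) = -¼/(-14) - (-8654 + 22488) = -¼*(-1/14) - 1*13834 = 1/56 - 13834 = -774703/56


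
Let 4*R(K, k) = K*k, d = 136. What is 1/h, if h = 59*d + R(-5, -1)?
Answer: 4/32101 ≈ 0.00012461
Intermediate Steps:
R(K, k) = K*k/4 (R(K, k) = (K*k)/4 = K*k/4)
h = 32101/4 (h = 59*136 + (1/4)*(-5)*(-1) = 8024 + 5/4 = 32101/4 ≈ 8025.3)
1/h = 1/(32101/4) = 4/32101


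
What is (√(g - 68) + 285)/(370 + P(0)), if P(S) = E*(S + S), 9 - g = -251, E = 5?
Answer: 57/74 + 4*√3/185 ≈ 0.80772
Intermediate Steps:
g = 260 (g = 9 - 1*(-251) = 9 + 251 = 260)
P(S) = 10*S (P(S) = 5*(S + S) = 5*(2*S) = 10*S)
(√(g - 68) + 285)/(370 + P(0)) = (√(260 - 68) + 285)/(370 + 10*0) = (√192 + 285)/(370 + 0) = (8*√3 + 285)/370 = (285 + 8*√3)*(1/370) = 57/74 + 4*√3/185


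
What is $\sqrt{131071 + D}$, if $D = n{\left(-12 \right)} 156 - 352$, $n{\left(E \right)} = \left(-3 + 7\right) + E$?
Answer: $\sqrt{129471} \approx 359.82$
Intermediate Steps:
$n{\left(E \right)} = 4 + E$
$D = -1600$ ($D = \left(4 - 12\right) 156 - 352 = \left(-8\right) 156 - 352 = -1248 - 352 = -1600$)
$\sqrt{131071 + D} = \sqrt{131071 - 1600} = \sqrt{129471}$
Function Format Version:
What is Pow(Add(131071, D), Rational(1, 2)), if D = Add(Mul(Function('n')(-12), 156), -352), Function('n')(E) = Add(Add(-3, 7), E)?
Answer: Pow(129471, Rational(1, 2)) ≈ 359.82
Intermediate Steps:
Function('n')(E) = Add(4, E)
D = -1600 (D = Add(Mul(Add(4, -12), 156), -352) = Add(Mul(-8, 156), -352) = Add(-1248, -352) = -1600)
Pow(Add(131071, D), Rational(1, 2)) = Pow(Add(131071, -1600), Rational(1, 2)) = Pow(129471, Rational(1, 2))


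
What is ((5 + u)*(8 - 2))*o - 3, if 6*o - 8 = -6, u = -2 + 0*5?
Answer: 3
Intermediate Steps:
u = -2 (u = -2 + 0 = -2)
o = ⅓ (o = 4/3 + (⅙)*(-6) = 4/3 - 1 = ⅓ ≈ 0.33333)
((5 + u)*(8 - 2))*o - 3 = ((5 - 2)*(8 - 2))*(⅓) - 3 = (3*6)*(⅓) - 3 = 18*(⅓) - 3 = 6 - 3 = 3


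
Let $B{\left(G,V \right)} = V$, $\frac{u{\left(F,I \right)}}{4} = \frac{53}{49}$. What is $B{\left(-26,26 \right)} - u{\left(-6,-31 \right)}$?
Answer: $\frac{1062}{49} \approx 21.673$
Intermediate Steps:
$u{\left(F,I \right)} = \frac{212}{49}$ ($u{\left(F,I \right)} = 4 \cdot \frac{53}{49} = \frac{212}{49}$)
$B{\left(-26,26 \right)} - u{\left(-6,-31 \right)} = 26 - \frac{212}{49} = \frac{1062}{49}$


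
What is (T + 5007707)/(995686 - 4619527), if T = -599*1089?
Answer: -92668/77103 ≈ -1.2019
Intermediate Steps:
T = -652311
(T + 5007707)/(995686 - 4619527) = (-652311 + 5007707)/(995686 - 4619527) = 4355396/(-3623841) = 4355396*(-1/3623841) = -92668/77103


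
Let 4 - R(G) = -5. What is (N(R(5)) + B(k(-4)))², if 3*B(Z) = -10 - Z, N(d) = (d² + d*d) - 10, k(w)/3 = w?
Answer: 209764/9 ≈ 23307.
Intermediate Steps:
R(G) = 9 (R(G) = 4 - 1*(-5) = 4 + 5 = 9)
k(w) = 3*w
N(d) = -10 + 2*d² (N(d) = (d² + d²) - 10 = 2*d² - 10 = -10 + 2*d²)
B(Z) = -10/3 - Z/3 (B(Z) = (-10 - Z)/3 = -10/3 - Z/3)
(N(R(5)) + B(k(-4)))² = ((-10 + 2*9²) + (-10/3 - (-4)))² = ((-10 + 2*81) + (-10/3 - ⅓*(-12)))² = ((-10 + 162) + (-10/3 + 4))² = (152 + ⅔)² = (458/3)² = 209764/9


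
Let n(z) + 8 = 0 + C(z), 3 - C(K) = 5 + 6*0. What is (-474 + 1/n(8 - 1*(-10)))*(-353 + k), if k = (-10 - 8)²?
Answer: 137489/10 ≈ 13749.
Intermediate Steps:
C(K) = -2 (C(K) = 3 - (5 + 6*0) = 3 - (5 + 0) = 3 - 1*5 = 3 - 5 = -2)
n(z) = -10 (n(z) = -8 + (0 - 2) = -8 - 2 = -10)
k = 324 (k = (-18)² = 324)
(-474 + 1/n(8 - 1*(-10)))*(-353 + k) = (-474 + 1/(-10))*(-353 + 324) = (-474 - ⅒)*(-29) = -4741/10*(-29) = 137489/10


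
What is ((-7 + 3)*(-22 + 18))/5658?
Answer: 8/2829 ≈ 0.0028279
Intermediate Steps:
((-7 + 3)*(-22 + 18))/5658 = -4*(-4)*(1/5658) = 16*(1/5658) = 8/2829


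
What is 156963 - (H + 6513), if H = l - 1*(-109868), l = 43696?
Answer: -3114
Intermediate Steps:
H = 153564 (H = 43696 - 1*(-109868) = 43696 + 109868 = 153564)
156963 - (H + 6513) = 156963 - (153564 + 6513) = 156963 - 1*160077 = 156963 - 160077 = -3114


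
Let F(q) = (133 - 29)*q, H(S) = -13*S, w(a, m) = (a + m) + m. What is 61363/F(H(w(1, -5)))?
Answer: 61363/12168 ≈ 5.0430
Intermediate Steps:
w(a, m) = a + 2*m
F(q) = 104*q
61363/F(H(w(1, -5))) = 61363/((104*(-13*(1 + 2*(-5))))) = 61363/((104*(-13*(1 - 10)))) = 61363/((104*(-13*(-9)))) = 61363/((104*117)) = 61363/12168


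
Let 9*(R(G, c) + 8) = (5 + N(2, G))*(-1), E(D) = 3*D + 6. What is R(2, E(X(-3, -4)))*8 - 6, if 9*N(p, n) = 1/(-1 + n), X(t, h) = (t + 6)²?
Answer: -6038/81 ≈ -74.543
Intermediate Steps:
X(t, h) = (6 + t)²
E(D) = 6 + 3*D
N(p, n) = 1/(9*(-1 + n))
R(G, c) = -77/9 - 1/(81*(-1 + G)) (R(G, c) = -8 + ((5 + 1/(9*(-1 + G)))*(-1))/9 = -8 + (-5 - 1/(9*(-1 + G)))/9 = -8 + (-5/9 - 1/(81*(-1 + G))) = -77/9 - 1/(81*(-1 + G)))
R(2, E(X(-3, -4)))*8 - 6 = ((692 - 693*2)/(81*(-1 + 2)))*8 - 6 = ((1/81)*(692 - 1386)/1)*8 - 6 = ((1/81)*1*(-694))*8 - 6 = -694/81*8 - 6 = -5552/81 - 6 = -6038/81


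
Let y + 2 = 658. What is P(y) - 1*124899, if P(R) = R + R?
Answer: -123587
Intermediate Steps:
y = 656 (y = -2 + 658 = 656)
P(R) = 2*R
P(y) - 1*124899 = 2*656 - 1*124899 = 1312 - 124899 = -123587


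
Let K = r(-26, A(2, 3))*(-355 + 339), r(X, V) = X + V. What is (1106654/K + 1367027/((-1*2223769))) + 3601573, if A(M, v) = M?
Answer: 1538970955578583/426963648 ≈ 3.6045e+6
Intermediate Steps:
r(X, V) = V + X
K = 384 (K = (2 - 26)*(-355 + 339) = -24*(-16) = 384)
(1106654/K + 1367027/((-1*2223769))) + 3601573 = (1106654/384 + 1367027/((-1*2223769))) + 3601573 = (1106654*(1/384) + 1367027/(-2223769)) + 3601573 = (553327/192 + 1367027*(-1/2223769)) + 3601573 = (553327/192 - 1367027/2223769) + 3601573 = 1230208960279/426963648 + 3601573 = 1538970955578583/426963648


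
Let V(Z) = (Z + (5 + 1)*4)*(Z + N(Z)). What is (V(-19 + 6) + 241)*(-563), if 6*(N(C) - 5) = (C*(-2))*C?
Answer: 788200/3 ≈ 2.6273e+5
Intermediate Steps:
N(C) = 5 - C²/3 (N(C) = 5 + ((C*(-2))*C)/6 = 5 + ((-2*C)*C)/6 = 5 + (-2*C²)/6 = 5 - C²/3)
V(Z) = (24 + Z)*(5 + Z - Z²/3) (V(Z) = (Z + (5 + 1)*4)*(Z + (5 - Z²/3)) = (Z + 6*4)*(5 + Z - Z²/3) = (Z + 24)*(5 + Z - Z²/3) = (24 + Z)*(5 + Z - Z²/3))
(V(-19 + 6) + 241)*(-563) = ((120 - 7*(-19 + 6)² + 29*(-19 + 6) - (-19 + 6)³/3) + 241)*(-563) = ((120 - 7*(-13)² + 29*(-13) - ⅓*(-13)³) + 241)*(-563) = ((120 - 7*169 - 377 - ⅓*(-2197)) + 241)*(-563) = ((120 - 1183 - 377 + 2197/3) + 241)*(-563) = (-2123/3 + 241)*(-563) = -1400/3*(-563) = 788200/3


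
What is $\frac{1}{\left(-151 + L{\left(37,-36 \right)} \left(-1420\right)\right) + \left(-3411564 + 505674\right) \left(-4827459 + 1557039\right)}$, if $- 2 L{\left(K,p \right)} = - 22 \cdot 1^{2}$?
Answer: $\frac{1}{9503480758029} \approx 1.0522 \cdot 10^{-13}$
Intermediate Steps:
$L{\left(K,p \right)} = 11$ ($L{\left(K,p \right)} = - \frac{\left(-22\right) 1^{2}}{2} = - \frac{\left(-22\right) 1}{2} = \left(- \frac{1}{2}\right) \left(-22\right) = 11$)
$\frac{1}{\left(-151 + L{\left(37,-36 \right)} \left(-1420\right)\right) + \left(-3411564 + 505674\right) \left(-4827459 + 1557039\right)} = \frac{1}{\left(-151 + 11 \left(-1420\right)\right) + \left(-3411564 + 505674\right) \left(-4827459 + 1557039\right)} = \frac{1}{\left(-151 - 15620\right) - -9503480773800} = \frac{1}{-15771 + 9503480773800} = \frac{1}{9503480758029}$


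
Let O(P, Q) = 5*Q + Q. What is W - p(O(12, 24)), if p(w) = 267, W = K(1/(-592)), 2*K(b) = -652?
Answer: -593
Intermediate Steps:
K(b) = -326 (K(b) = (½)*(-652) = -326)
O(P, Q) = 6*Q
W = -326
W - p(O(12, 24)) = -326 - 1*267 = -326 - 267 = -593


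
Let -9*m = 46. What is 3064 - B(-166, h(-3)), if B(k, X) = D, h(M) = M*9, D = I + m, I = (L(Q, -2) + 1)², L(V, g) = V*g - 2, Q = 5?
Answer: 26533/9 ≈ 2948.1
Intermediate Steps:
L(V, g) = -2 + V*g
m = -46/9 (m = -⅑*46 = -46/9 ≈ -5.1111)
I = 121 (I = ((-2 + 5*(-2)) + 1)² = ((-2 - 10) + 1)² = (-12 + 1)² = (-11)² = 121)
D = 1043/9 (D = 121 - 46/9 = 1043/9 ≈ 115.89)
h(M) = 9*M
B(k, X) = 1043/9
3064 - B(-166, h(-3)) = 3064 - 1*1043/9 = 3064 - 1043/9 = 26533/9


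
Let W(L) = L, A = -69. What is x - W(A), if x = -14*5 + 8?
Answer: 7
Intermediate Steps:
x = -62 (x = -70 + 8 = -62)
x - W(A) = -62 - 1*(-69) = -62 + 69 = 7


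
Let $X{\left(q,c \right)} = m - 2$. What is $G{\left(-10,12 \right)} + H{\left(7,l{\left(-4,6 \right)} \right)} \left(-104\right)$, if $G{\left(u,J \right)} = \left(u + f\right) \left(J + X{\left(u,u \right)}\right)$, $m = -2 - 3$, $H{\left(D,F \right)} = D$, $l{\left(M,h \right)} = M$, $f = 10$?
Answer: $-728$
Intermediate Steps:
$m = -5$
$X{\left(q,c \right)} = -7$ ($X{\left(q,c \right)} = -5 - 2 = -7$)
$G{\left(u,J \right)} = \left(-7 + J\right) \left(10 + u\right)$ ($G{\left(u,J \right)} = \left(u + 10\right) \left(J - 7\right) = \left(10 + u\right) \left(-7 + J\right) = \left(-7 + J\right) \left(10 + u\right)$)
$G{\left(-10,12 \right)} + H{\left(7,l{\left(-4,6 \right)} \right)} \left(-104\right) = \left(-70 - -70 + 10 \cdot 12 + 12 \left(-10\right)\right) + 7 \left(-104\right) = \left(-70 + 70 + 120 - 120\right) - 728 = 0 - 728 = -728$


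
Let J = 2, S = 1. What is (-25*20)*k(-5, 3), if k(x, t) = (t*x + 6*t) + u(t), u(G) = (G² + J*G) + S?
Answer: -9500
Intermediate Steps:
u(G) = 1 + G² + 2*G (u(G) = (G² + 2*G) + 1 = 1 + G² + 2*G)
k(x, t) = 1 + t² + 8*t + t*x (k(x, t) = (t*x + 6*t) + (1 + t² + 2*t) = (6*t + t*x) + (1 + t² + 2*t) = 1 + t² + 8*t + t*x)
(-25*20)*k(-5, 3) = (-25*20)*(1 + 3² + 8*3 + 3*(-5)) = -500*(1 + 9 + 24 - 15) = -500*19 = -9500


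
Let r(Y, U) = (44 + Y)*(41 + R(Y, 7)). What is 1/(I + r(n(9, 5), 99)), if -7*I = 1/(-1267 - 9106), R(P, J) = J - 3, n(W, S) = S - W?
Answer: 72611/130699801 ≈ 0.00055556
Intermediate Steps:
R(P, J) = -3 + J
r(Y, U) = 1980 + 45*Y (r(Y, U) = (44 + Y)*(41 + (-3 + 7)) = (44 + Y)*(41 + 4) = (44 + Y)*45 = 1980 + 45*Y)
I = 1/72611 (I = -1/(7*(-1267 - 9106)) = -⅐/(-10373) = -⅐*(-1/10373) = 1/72611 ≈ 1.3772e-5)
1/(I + r(n(9, 5), 99)) = 1/(1/72611 + (1980 + 45*(5 - 1*9))) = 1/(1/72611 + (1980 + 45*(5 - 9))) = 1/(1/72611 + (1980 + 45*(-4))) = 1/(1/72611 + (1980 - 180)) = 1/(1/72611 + 1800) = 1/(130699801/72611) = 72611/130699801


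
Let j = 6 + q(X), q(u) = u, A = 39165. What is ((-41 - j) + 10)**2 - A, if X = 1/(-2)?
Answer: -151331/4 ≈ -37833.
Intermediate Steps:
X = -1/2 (X = 1*(-1/2) = -1/2 ≈ -0.50000)
j = 11/2 (j = 6 - 1/2 = 11/2 ≈ 5.5000)
((-41 - j) + 10)**2 - A = ((-41 - 1*11/2) + 10)**2 - 1*39165 = ((-41 - 11/2) + 10)**2 - 39165 = (-93/2 + 10)**2 - 39165 = (-73/2)**2 - 39165 = 5329/4 - 39165 = -151331/4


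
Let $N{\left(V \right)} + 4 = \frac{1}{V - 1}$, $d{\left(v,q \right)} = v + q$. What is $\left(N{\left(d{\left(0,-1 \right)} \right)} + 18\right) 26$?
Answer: $351$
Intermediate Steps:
$d{\left(v,q \right)} = q + v$
$N{\left(V \right)} = -4 + \frac{1}{-1 + V}$ ($N{\left(V \right)} = -4 + \frac{1}{V - 1} = -4 + \frac{1}{-1 + V}$)
$\left(N{\left(d{\left(0,-1 \right)} \right)} + 18\right) 26 = \left(\frac{5 - 4 \left(-1 + 0\right)}{-1 + \left(-1 + 0\right)} + 18\right) 26 = \left(\frac{5 - -4}{-1 - 1} + 18\right) 26 = \left(\frac{5 + 4}{-2} + 18\right) 26 = \left(\left(- \frac{1}{2}\right) 9 + 18\right) 26 = \left(- \frac{9}{2} + 18\right) 26 = \frac{27}{2} \cdot 26 = 351$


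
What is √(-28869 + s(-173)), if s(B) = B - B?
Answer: I*√28869 ≈ 169.91*I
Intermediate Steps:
s(B) = 0
√(-28869 + s(-173)) = √(-28869 + 0) = √(-28869) = I*√28869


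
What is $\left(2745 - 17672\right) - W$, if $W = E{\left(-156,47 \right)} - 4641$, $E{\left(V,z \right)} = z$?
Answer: $-10333$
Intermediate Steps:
$W = -4594$ ($W = 47 - 4641 = -4594$)
$\left(2745 - 17672\right) - W = \left(2745 - 17672\right) - -4594 = -14927 + 4594 = -10333$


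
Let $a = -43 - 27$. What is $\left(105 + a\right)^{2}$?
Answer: $1225$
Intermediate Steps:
$a = -70$ ($a = -43 - 27 = -70$)
$\left(105 + a\right)^{2} = \left(105 - 70\right)^{2} = 35^{2} = 1225$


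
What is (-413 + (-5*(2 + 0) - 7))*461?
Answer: -198230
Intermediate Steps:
(-413 + (-5*(2 + 0) - 7))*461 = (-413 + (-5*2 - 7))*461 = (-413 + (-10 - 7))*461 = (-413 - 17)*461 = -430*461 = -198230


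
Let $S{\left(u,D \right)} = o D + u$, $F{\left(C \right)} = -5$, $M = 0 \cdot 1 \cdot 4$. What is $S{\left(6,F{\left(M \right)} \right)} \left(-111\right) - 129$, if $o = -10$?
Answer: $-6345$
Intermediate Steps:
$M = 0$ ($M = 0 \cdot 4 = 0$)
$S{\left(u,D \right)} = u - 10 D$ ($S{\left(u,D \right)} = - 10 D + u = u - 10 D$)
$S{\left(6,F{\left(M \right)} \right)} \left(-111\right) - 129 = \left(6 - -50\right) \left(-111\right) - 129 = \left(6 + 50\right) \left(-111\right) - 129 = 56 \left(-111\right) - 129 = -6216 - 129 = -6345$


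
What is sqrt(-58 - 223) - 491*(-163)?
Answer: 80033 + I*sqrt(281) ≈ 80033.0 + 16.763*I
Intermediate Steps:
sqrt(-58 - 223) - 491*(-163) = sqrt(-281) + 80033 = I*sqrt(281) + 80033 = 80033 + I*sqrt(281)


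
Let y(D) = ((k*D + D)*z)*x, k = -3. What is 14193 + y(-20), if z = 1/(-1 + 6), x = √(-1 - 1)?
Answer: 14193 + 8*I*√2 ≈ 14193.0 + 11.314*I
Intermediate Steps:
x = I*√2 (x = √(-2) = I*√2 ≈ 1.4142*I)
z = ⅕ (z = 1/5 = ⅕ ≈ 0.20000)
y(D) = -2*I*D*√2/5 (y(D) = ((-3*D + D)*(⅕))*(I*√2) = (-2*D*(⅕))*(I*√2) = (-2*D/5)*(I*√2) = -2*I*D*√2/5)
14193 + y(-20) = 14193 - ⅖*I*(-20)*√2 = 14193 + 8*I*√2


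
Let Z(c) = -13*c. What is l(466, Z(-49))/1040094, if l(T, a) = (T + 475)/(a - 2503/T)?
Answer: 219253/153070113933 ≈ 1.4324e-6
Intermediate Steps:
l(T, a) = (475 + T)/(a - 2503/T)
l(466, Z(-49))/1040094 = (466*(475 + 466)/(-2503 + 466*(-13*(-49))))/1040094 = (466*941/(-2503 + 466*637))*(1/1040094) = (466*941/(-2503 + 296842))*(1/1040094) = (466*941/294339)*(1/1040094) = (466*(1/294339)*941)*(1/1040094) = (438506/294339)*(1/1040094) = 219253/153070113933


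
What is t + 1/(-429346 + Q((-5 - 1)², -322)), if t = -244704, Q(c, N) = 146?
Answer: -105026956801/429200 ≈ -2.4470e+5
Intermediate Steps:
t + 1/(-429346 + Q((-5 - 1)², -322)) = -244704 + 1/(-429346 + 146) = -244704 + 1/(-429200) = -244704 - 1/429200 = -105026956801/429200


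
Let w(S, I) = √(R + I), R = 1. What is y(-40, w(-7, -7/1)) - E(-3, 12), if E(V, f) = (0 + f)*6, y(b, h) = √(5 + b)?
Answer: -72 + I*√35 ≈ -72.0 + 5.9161*I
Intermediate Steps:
w(S, I) = √(1 + I)
E(V, f) = 6*f (E(V, f) = f*6 = 6*f)
y(-40, w(-7, -7/1)) - E(-3, 12) = √(5 - 40) - 6*12 = √(-35) - 1*72 = I*√35 - 72 = -72 + I*√35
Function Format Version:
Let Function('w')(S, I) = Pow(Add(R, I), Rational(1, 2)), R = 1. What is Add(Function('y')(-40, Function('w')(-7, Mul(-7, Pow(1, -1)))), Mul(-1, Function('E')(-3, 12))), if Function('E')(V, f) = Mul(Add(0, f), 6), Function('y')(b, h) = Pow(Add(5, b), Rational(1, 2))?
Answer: Add(-72, Mul(I, Pow(35, Rational(1, 2)))) ≈ Add(-72.000, Mul(5.9161, I))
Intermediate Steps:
Function('w')(S, I) = Pow(Add(1, I), Rational(1, 2))
Function('E')(V, f) = Mul(6, f) (Function('E')(V, f) = Mul(f, 6) = Mul(6, f))
Add(Function('y')(-40, Function('w')(-7, Mul(-7, Pow(1, -1)))), Mul(-1, Function('E')(-3, 12))) = Add(Pow(Add(5, -40), Rational(1, 2)), Mul(-1, Mul(6, 12))) = Add(Pow(-35, Rational(1, 2)), Mul(-1, 72)) = Add(Mul(I, Pow(35, Rational(1, 2))), -72) = Add(-72, Mul(I, Pow(35, Rational(1, 2))))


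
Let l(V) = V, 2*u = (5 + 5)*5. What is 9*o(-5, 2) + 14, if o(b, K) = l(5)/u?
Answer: 79/5 ≈ 15.800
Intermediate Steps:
u = 25 (u = ((5 + 5)*5)/2 = (10*5)/2 = (½)*50 = 25)
o(b, K) = ⅕ (o(b, K) = 5/25 = 5*(1/25) = ⅕)
9*o(-5, 2) + 14 = 9*(⅕) + 14 = 9/5 + 14 = 79/5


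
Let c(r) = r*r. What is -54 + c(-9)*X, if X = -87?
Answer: -7101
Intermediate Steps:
c(r) = r²
-54 + c(-9)*X = -54 + (-9)²*(-87) = -54 + 81*(-87) = -54 - 7047 = -7101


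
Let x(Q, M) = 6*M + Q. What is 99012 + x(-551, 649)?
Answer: 102355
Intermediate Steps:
x(Q, M) = Q + 6*M
99012 + x(-551, 649) = 99012 + (-551 + 6*649) = 99012 + (-551 + 3894) = 99012 + 3343 = 102355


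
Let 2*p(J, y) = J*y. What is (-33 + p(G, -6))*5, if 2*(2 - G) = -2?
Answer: -210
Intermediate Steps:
G = 3 (G = 2 - ½*(-2) = 2 + 1 = 3)
p(J, y) = J*y/2 (p(J, y) = (J*y)/2 = J*y/2)
(-33 + p(G, -6))*5 = (-33 + (½)*3*(-6))*5 = (-33 - 9)*5 = -42*5 = -210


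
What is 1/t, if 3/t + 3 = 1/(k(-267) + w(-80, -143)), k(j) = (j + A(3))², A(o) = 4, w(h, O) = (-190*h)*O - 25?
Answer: -6313369/6313368 ≈ -1.0000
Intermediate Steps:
w(h, O) = -25 - 190*O*h (w(h, O) = -190*O*h - 25 = -25 - 190*O*h)
k(j) = (4 + j)² (k(j) = (j + 4)² = (4 + j)²)
t = -6313368/6313369 (t = 3/(-3 + 1/((4 - 267)² + (-25 - 190*(-143)*(-80)))) = 3/(-3 + 1/((-263)² + (-25 - 2173600))) = 3/(-3 + 1/(69169 - 2173625)) = 3/(-3 + 1/(-2104456)) = 3/(-3 - 1/2104456) = 3/(-6313369/2104456) = 3*(-2104456/6313369) = -6313368/6313369 ≈ -1.0000)
1/t = 1/(-6313368/6313369) = -6313369/6313368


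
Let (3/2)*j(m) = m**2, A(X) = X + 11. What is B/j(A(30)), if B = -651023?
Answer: -1953069/3362 ≈ -580.92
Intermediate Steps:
A(X) = 11 + X
j(m) = 2*m**2/3
B/j(A(30)) = -651023*3/(2*(11 + 30)**2) = -651023/((2/3)*41**2) = -651023/((2/3)*1681) = -651023/3362/3 = -651023*3/3362 = -1953069/3362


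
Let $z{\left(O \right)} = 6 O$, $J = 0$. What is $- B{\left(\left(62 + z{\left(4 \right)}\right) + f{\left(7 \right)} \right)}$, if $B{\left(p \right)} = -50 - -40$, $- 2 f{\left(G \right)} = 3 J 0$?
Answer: $10$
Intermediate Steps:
$f{\left(G \right)} = 0$ ($f{\left(G \right)} = - \frac{3 \cdot 0 \cdot 0}{2} = - \frac{0 \cdot 0}{2} = \left(- \frac{1}{2}\right) 0 = 0$)
$B{\left(p \right)} = -10$ ($B{\left(p \right)} = -50 + 40 = -10$)
$- B{\left(\left(62 + z{\left(4 \right)}\right) + f{\left(7 \right)} \right)} = \left(-1\right) \left(-10\right) = 10$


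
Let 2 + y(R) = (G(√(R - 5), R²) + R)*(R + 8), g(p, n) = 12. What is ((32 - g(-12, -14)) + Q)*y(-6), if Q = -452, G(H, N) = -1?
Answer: 6912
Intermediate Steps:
y(R) = -2 + (-1 + R)*(8 + R) (y(R) = -2 + (-1 + R)*(R + 8) = -2 + (-1 + R)*(8 + R))
((32 - g(-12, -14)) + Q)*y(-6) = ((32 - 1*12) - 452)*(-10 + (-6)² + 7*(-6)) = ((32 - 12) - 452)*(-10 + 36 - 42) = (20 - 452)*(-16) = -432*(-16) = 6912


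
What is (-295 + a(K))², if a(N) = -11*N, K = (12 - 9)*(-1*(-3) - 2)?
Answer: 107584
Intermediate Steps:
K = 3 (K = 3*(3 - 2) = 3*1 = 3)
(-295 + a(K))² = (-295 - 11*3)² = (-295 - 33)² = (-328)² = 107584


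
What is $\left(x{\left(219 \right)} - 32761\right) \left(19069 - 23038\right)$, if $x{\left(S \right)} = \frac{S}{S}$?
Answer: $130024440$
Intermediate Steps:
$x{\left(S \right)} = 1$
$\left(x{\left(219 \right)} - 32761\right) \left(19069 - 23038\right) = \left(1 - 32761\right) \left(19069 - 23038\right) = \left(-32760\right) \left(-3969\right) = 130024440$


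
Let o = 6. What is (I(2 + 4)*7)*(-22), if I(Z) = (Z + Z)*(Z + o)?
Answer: -22176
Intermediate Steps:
I(Z) = 2*Z*(6 + Z) (I(Z) = (Z + Z)*(Z + 6) = (2*Z)*(6 + Z) = 2*Z*(6 + Z))
(I(2 + 4)*7)*(-22) = ((2*(2 + 4)*(6 + (2 + 4)))*7)*(-22) = ((2*6*(6 + 6))*7)*(-22) = ((2*6*12)*7)*(-22) = (144*7)*(-22) = 1008*(-22) = -22176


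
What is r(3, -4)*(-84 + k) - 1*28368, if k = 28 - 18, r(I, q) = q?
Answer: -28072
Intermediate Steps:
k = 10
r(3, -4)*(-84 + k) - 1*28368 = -4*(-84 + 10) - 1*28368 = -4*(-74) - 28368 = 296 - 28368 = -28072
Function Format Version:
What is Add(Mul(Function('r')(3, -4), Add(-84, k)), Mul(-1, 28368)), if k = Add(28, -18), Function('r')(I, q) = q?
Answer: -28072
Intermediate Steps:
k = 10
Add(Mul(Function('r')(3, -4), Add(-84, k)), Mul(-1, 28368)) = Add(Mul(-4, Add(-84, 10)), Mul(-1, 28368)) = Add(Mul(-4, -74), -28368) = Add(296, -28368) = -28072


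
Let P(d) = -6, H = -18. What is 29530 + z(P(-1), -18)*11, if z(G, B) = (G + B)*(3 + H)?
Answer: 33490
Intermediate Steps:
z(G, B) = -15*B - 15*G (z(G, B) = (G + B)*(3 - 18) = (B + G)*(-15) = -15*B - 15*G)
29530 + z(P(-1), -18)*11 = 29530 + (-15*(-18) - 15*(-6))*11 = 29530 + (270 + 90)*11 = 29530 + 360*11 = 29530 + 3960 = 33490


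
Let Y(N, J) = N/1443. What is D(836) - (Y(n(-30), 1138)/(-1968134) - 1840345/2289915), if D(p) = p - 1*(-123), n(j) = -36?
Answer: 1377921774065384/1435628776491 ≈ 959.80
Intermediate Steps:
Y(N, J) = N/1443 (Y(N, J) = N*(1/1443) = N/1443)
D(p) = 123 + p (D(p) = p + 123 = 123 + p)
D(836) - (Y(n(-30), 1138)/(-1968134) - 1840345/2289915) = (123 + 836) - (((1/1443)*(-36))/(-1968134) - 1840345/2289915) = 959 - (-12/481*(-1/1968134) - 1840345*1/2289915) = 959 - (6/473336227 - 368069/457983) = 959 - 1*(-1153777410515/1435628776491) = 959 + 1153777410515/1435628776491 = 1377921774065384/1435628776491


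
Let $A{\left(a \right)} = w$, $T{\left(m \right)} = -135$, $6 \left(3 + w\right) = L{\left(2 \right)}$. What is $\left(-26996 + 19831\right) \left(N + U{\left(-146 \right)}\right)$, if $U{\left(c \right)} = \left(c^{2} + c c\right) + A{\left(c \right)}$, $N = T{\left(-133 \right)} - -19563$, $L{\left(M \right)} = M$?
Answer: $- \frac{1333922380}{3} \approx -4.4464 \cdot 10^{8}$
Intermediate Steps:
$w = - \frac{8}{3}$ ($w = -3 + \frac{1}{6} \cdot 2 = -3 + \frac{1}{3} = - \frac{8}{3} \approx -2.6667$)
$A{\left(a \right)} = - \frac{8}{3}$
$N = 19428$ ($N = -135 - -19563 = -135 + 19563 = 19428$)
$U{\left(c \right)} = - \frac{8}{3} + 2 c^{2}$ ($U{\left(c \right)} = \left(c^{2} + c c\right) - \frac{8}{3} = \left(c^{2} + c^{2}\right) - \frac{8}{3} = 2 c^{2} - \frac{8}{3} = - \frac{8}{3} + 2 c^{2}$)
$\left(-26996 + 19831\right) \left(N + U{\left(-146 \right)}\right) = \left(-26996 + 19831\right) \left(19428 - \left(\frac{8}{3} - 2 \left(-146\right)^{2}\right)\right) = - 7165 \left(19428 + \left(- \frac{8}{3} + 2 \cdot 21316\right)\right) = - 7165 \left(19428 + \left(- \frac{8}{3} + 42632\right)\right) = - 7165 \left(19428 + \frac{127888}{3}\right) = \left(-7165\right) \frac{186172}{3} = - \frac{1333922380}{3}$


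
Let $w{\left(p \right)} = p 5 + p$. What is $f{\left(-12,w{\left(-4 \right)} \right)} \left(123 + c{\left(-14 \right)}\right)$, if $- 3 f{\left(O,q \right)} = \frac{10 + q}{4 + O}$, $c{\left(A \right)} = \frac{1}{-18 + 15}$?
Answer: $- \frac{644}{9} \approx -71.556$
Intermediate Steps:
$w{\left(p \right)} = 6 p$ ($w{\left(p \right)} = 5 p + p = 6 p$)
$c{\left(A \right)} = - \frac{1}{3}$ ($c{\left(A \right)} = \frac{1}{-3} = - \frac{1}{3}$)
$f{\left(O,q \right)} = - \frac{10 + q}{3 \left(4 + O\right)}$ ($f{\left(O,q \right)} = - \frac{\left(10 + q\right) \frac{1}{4 + O}}{3} = - \frac{\frac{1}{4 + O} \left(10 + q\right)}{3} = - \frac{10 + q}{3 \left(4 + O\right)}$)
$f{\left(-12,w{\left(-4 \right)} \right)} \left(123 + c{\left(-14 \right)}\right) = \frac{-10 - 6 \left(-4\right)}{3 \left(4 - 12\right)} \left(123 - \frac{1}{3}\right) = \frac{-10 - -24}{3 \left(-8\right)} \frac{368}{3} = \frac{1}{3} \left(- \frac{1}{8}\right) \left(-10 + 24\right) \frac{368}{3} = \frac{1}{3} \left(- \frac{1}{8}\right) 14 \cdot \frac{368}{3} = \left(- \frac{7}{12}\right) \frac{368}{3} = - \frac{644}{9}$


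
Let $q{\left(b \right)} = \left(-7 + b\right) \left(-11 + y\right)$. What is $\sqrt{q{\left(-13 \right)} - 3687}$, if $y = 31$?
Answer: $i \sqrt{4087} \approx 63.93 i$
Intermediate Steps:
$q{\left(b \right)} = -140 + 20 b$ ($q{\left(b \right)} = \left(-7 + b\right) \left(-11 + 31\right) = \left(-7 + b\right) 20 = -140 + 20 b$)
$\sqrt{q{\left(-13 \right)} - 3687} = \sqrt{\left(-140 + 20 \left(-13\right)\right) - 3687} = \sqrt{\left(-140 - 260\right) - 3687} = \sqrt{-400 - 3687} = \sqrt{-4087} = i \sqrt{4087}$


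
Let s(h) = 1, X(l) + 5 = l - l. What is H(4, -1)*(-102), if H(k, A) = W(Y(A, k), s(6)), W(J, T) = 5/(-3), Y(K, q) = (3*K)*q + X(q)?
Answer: 170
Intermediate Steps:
X(l) = -5 (X(l) = -5 + (l - l) = -5 + 0 = -5)
Y(K, q) = -5 + 3*K*q (Y(K, q) = (3*K)*q - 5 = 3*K*q - 5 = -5 + 3*K*q)
W(J, T) = -5/3 (W(J, T) = 5*(-⅓) = -5/3)
H(k, A) = -5/3
H(4, -1)*(-102) = -5/3*(-102) = 170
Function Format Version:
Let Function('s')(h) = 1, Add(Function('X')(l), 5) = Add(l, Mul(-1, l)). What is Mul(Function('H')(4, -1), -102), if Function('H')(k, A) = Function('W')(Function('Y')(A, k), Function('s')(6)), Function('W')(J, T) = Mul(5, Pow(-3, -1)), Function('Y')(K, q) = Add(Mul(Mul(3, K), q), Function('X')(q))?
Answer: 170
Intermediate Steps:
Function('X')(l) = -5 (Function('X')(l) = Add(-5, Add(l, Mul(-1, l))) = Add(-5, 0) = -5)
Function('Y')(K, q) = Add(-5, Mul(3, K, q)) (Function('Y')(K, q) = Add(Mul(Mul(3, K), q), -5) = Add(Mul(3, K, q), -5) = Add(-5, Mul(3, K, q)))
Function('W')(J, T) = Rational(-5, 3) (Function('W')(J, T) = Mul(5, Rational(-1, 3)) = Rational(-5, 3))
Function('H')(k, A) = Rational(-5, 3)
Mul(Function('H')(4, -1), -102) = Mul(Rational(-5, 3), -102) = 170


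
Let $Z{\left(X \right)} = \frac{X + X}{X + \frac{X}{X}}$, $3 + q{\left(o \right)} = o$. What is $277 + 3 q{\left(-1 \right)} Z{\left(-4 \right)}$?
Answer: $245$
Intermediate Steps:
$q{\left(o \right)} = -3 + o$
$Z{\left(X \right)} = \frac{2 X}{1 + X}$ ($Z{\left(X \right)} = \frac{2 X}{X + 1} = \frac{2 X}{1 + X}$)
$277 + 3 q{\left(-1 \right)} Z{\left(-4 \right)} = 277 + 3 \left(-3 - 1\right) 2 \left(-4\right) \frac{1}{1 - 4} = 277 + 3 \left(-4\right) 2 \left(-4\right) \frac{1}{-3} = 277 - 12 \cdot 2 \left(-4\right) \left(- \frac{1}{3}\right) = 277 - 32 = 245$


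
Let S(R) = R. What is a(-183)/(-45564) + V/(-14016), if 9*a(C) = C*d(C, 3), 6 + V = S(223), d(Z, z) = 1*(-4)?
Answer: -2756839/159656256 ≈ -0.017267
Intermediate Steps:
d(Z, z) = -4
V = 217 (V = -6 + 223 = 217)
a(C) = -4*C/9 (a(C) = (C*(-4))/9 = (-4*C)/9 = -4*C/9)
a(-183)/(-45564) + V/(-14016) = -4/9*(-183)/(-45564) + 217/(-14016) = (244/3)*(-1/45564) + 217*(-1/14016) = -61/34173 - 217/14016 = -2756839/159656256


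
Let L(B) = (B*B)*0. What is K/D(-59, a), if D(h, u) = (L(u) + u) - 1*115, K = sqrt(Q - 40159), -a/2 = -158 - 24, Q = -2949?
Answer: 2*I*sqrt(10777)/249 ≈ 0.83383*I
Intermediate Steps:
L(B) = 0 (L(B) = B**2*0 = 0)
a = 364 (a = -2*(-158 - 24) = -2*(-182) = 364)
K = 2*I*sqrt(10777) (K = sqrt(-2949 - 40159) = sqrt(-43108) = 2*I*sqrt(10777) ≈ 207.62*I)
D(h, u) = -115 + u (D(h, u) = (0 + u) - 1*115 = u - 115 = -115 + u)
K/D(-59, a) = (2*I*sqrt(10777))/(-115 + 364) = (2*I*sqrt(10777))/249 = (2*I*sqrt(10777))*(1/249) = 2*I*sqrt(10777)/249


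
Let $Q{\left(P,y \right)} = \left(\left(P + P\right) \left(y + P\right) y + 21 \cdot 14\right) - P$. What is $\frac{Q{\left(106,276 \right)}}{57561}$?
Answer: $\frac{22351772}{57561} \approx 388.31$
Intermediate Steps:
$Q{\left(P,y \right)} = 294 - P + 2 P y \left(P + y\right)$ ($Q{\left(P,y \right)} = \left(2 P \left(P + y\right) y + 294\right) - P = \left(2 P y \left(P + y\right) + 294\right) - P = \left(294 + 2 P y \left(P + y\right)\right) - P = 294 - P + 2 P y \left(P + y\right)$)
$\frac{Q{\left(106,276 \right)}}{57561} = \frac{294 - 106 + 2 \cdot 106 \cdot 276^{2} + 2 \cdot 276 \cdot 106^{2}}{57561} = \left(294 - 106 + 2 \cdot 106 \cdot 76176 + 2 \cdot 276 \cdot 11236\right) \frac{1}{57561} = \left(294 - 106 + 16149312 + 6202272\right) \frac{1}{57561} = 22351772 \cdot \frac{1}{57561} = \frac{22351772}{57561}$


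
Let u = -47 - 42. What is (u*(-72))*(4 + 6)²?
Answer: 640800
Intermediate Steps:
u = -89
(u*(-72))*(4 + 6)² = (-89*(-72))*(4 + 6)² = 6408*10² = 6408*100 = 640800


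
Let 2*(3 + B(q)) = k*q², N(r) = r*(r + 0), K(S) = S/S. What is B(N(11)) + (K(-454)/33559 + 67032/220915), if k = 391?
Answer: 42440579493688731/14827372970 ≈ 2.8623e+6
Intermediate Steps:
K(S) = 1
N(r) = r² (N(r) = r*r = r²)
B(q) = -3 + 391*q²/2 (B(q) = -3 + (391*q²)/2 = -3 + 391*q²/2)
B(N(11)) + (K(-454)/33559 + 67032/220915) = (-3 + 391*(11²)²/2) + (1/33559 + 67032/220915) = (-3 + (391/2)*121²) + (1*(1/33559) + 67032*(1/220915)) = (-3 + (391/2)*14641) + (1/33559 + 67032/220915) = (-3 + 5724631/2) + 2249747803/7413686485 = 5724625/2 + 2249747803/7413686485 = 42440579493688731/14827372970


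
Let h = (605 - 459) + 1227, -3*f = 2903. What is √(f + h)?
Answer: 8*√57/3 ≈ 20.133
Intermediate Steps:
f = -2903/3 (f = -⅓*2903 = -2903/3 ≈ -967.67)
h = 1373 (h = 146 + 1227 = 1373)
√(f + h) = √(-2903/3 + 1373) = √(1216/3) = 8*√57/3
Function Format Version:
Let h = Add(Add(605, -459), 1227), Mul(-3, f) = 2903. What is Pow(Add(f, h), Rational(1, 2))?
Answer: Mul(Rational(8, 3), Pow(57, Rational(1, 2))) ≈ 20.133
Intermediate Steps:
f = Rational(-2903, 3) (f = Mul(Rational(-1, 3), 2903) = Rational(-2903, 3) ≈ -967.67)
h = 1373 (h = Add(146, 1227) = 1373)
Pow(Add(f, h), Rational(1, 2)) = Pow(Add(Rational(-2903, 3), 1373), Rational(1, 2)) = Pow(Rational(1216, 3), Rational(1, 2)) = Mul(Rational(8, 3), Pow(57, Rational(1, 2)))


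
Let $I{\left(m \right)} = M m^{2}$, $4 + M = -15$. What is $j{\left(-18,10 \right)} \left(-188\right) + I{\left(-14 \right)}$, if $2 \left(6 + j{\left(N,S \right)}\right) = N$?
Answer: $-904$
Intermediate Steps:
$M = -19$ ($M = -4 - 15 = -19$)
$j{\left(N,S \right)} = -6 + \frac{N}{2}$
$I{\left(m \right)} = - 19 m^{2}$
$j{\left(-18,10 \right)} \left(-188\right) + I{\left(-14 \right)} = \left(-6 + \frac{1}{2} \left(-18\right)\right) \left(-188\right) - 19 \left(-14\right)^{2} = \left(-6 - 9\right) \left(-188\right) - 3724 = \left(-15\right) \left(-188\right) - 3724 = 2820 - 3724 = -904$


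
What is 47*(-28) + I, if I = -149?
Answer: -1465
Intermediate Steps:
47*(-28) + I = 47*(-28) - 149 = -1316 - 149 = -1465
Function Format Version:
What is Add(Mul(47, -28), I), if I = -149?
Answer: -1465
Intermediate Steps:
Add(Mul(47, -28), I) = Add(Mul(47, -28), -149) = Add(-1316, -149) = -1465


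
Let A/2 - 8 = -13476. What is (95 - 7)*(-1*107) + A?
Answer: -36352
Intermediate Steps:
A = -26936 (A = 16 + 2*(-13476) = 16 - 26952 = -26936)
(95 - 7)*(-1*107) + A = (95 - 7)*(-1*107) - 26936 = 88*(-107) - 26936 = -9416 - 26936 = -36352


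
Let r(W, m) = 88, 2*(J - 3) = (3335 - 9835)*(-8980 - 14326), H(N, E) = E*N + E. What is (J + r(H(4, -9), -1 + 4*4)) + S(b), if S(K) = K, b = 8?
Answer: 75744599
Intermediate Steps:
H(N, E) = E + E*N
J = 75744503 (J = 3 + ((3335 - 9835)*(-8980 - 14326))/2 = 3 + (-6500*(-23306))/2 = 3 + (1/2)*151489000 = 3 + 75744500 = 75744503)
(J + r(H(4, -9), -1 + 4*4)) + S(b) = (75744503 + 88) + 8 = 75744591 + 8 = 75744599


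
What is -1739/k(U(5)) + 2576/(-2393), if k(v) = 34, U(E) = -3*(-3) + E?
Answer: -4249011/81362 ≈ -52.224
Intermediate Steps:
U(E) = 9 + E
-1739/k(U(5)) + 2576/(-2393) = -1739/34 + 2576/(-2393) = -1739*1/34 + 2576*(-1/2393) = -1739/34 - 2576/2393 = -4249011/81362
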